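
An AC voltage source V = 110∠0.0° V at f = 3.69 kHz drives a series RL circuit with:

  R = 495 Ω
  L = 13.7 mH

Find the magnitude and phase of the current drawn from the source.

Step 1 — Angular frequency: ω = 2π·f = 2π·3690 = 2.318e+04 rad/s.
Step 2 — Component impedances:
  R: Z = R = 495 Ω
  L: Z = jωL = j·2.318e+04·0.0137 = 0 + j317.6 Ω
Step 3 — Series combination: Z_total = R + L = 495 + j317.6 Ω = 588.1∠32.7° Ω.
Step 4 — Source phasor: V = 110∠0.0° V = 110 V.
Step 5 — Ohm's law: I = V / Z_total = (110) / (495 + j317.6) = 0.1574 - j0.101 A.
Step 6 — Convert to polar: |I| = 0.187 A, ∠I = -32.7°.

I = 0.187∠-32.7° A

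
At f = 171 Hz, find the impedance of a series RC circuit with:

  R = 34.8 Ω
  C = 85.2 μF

Step 1 — Angular frequency: ω = 2π·f = 2π·171 = 1074 rad/s.
Step 2 — Component impedances:
  R: Z = R = 34.8 Ω
  C: Z = 1/(jωC) = -j/(ω·C) = 0 - j10.92 Ω
Step 3 — Series combination: Z_total = R + C = 34.8 - j10.92 Ω = 36.47∠-17.4° Ω.

Z = 34.8 - j10.92 Ω = 36.47∠-17.4° Ω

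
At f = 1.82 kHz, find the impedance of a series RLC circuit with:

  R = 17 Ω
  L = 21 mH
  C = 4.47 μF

Step 1 — Angular frequency: ω = 2π·f = 2π·1820 = 1.144e+04 rad/s.
Step 2 — Component impedances:
  R: Z = R = 17 Ω
  L: Z = jωL = j·1.144e+04·0.021 = 0 + j240.1 Ω
  C: Z = 1/(jωC) = -j/(ω·C) = 0 - j19.56 Ω
Step 3 — Series combination: Z_total = R + L + C = 17 + j220.6 Ω = 221.2∠85.6° Ω.

Z = 17 + j220.6 Ω = 221.2∠85.6° Ω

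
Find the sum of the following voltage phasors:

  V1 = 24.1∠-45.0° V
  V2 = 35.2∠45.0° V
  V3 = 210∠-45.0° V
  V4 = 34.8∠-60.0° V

Step 1 — Convert each phasor to rectangular form:
  V1 = 24.1·(cos(-45.0°) + j·sin(-45.0°)) = 17.04 - j17.04 V
  V2 = 35.2·(cos(45.0°) + j·sin(45.0°)) = 24.89 + j24.89 V
  V3 = 210·(cos(-45.0°) + j·sin(-45.0°)) = 148.5 - j148.5 V
  V4 = 34.8·(cos(-60.0°) + j·sin(-60.0°)) = 17.4 - j30.14 V
Step 2 — Sum components: V_total = 207.8 - j170.8 V.
Step 3 — Convert to polar: |V_total| = 269 V, ∠V_total = -39.4°.

V_total = 269∠-39.4° V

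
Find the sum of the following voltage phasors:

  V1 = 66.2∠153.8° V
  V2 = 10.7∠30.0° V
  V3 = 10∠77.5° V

Step 1 — Convert each phasor to rectangular form:
  V1 = 66.2·(cos(153.8°) + j·sin(153.8°)) = -59.4 + j29.23 V
  V2 = 10.7·(cos(30.0°) + j·sin(30.0°)) = 9.266 + j5.35 V
  V3 = 10·(cos(77.5°) + j·sin(77.5°)) = 2.164 + j9.763 V
Step 2 — Sum components: V_total = -47.97 + j44.34 V.
Step 3 — Convert to polar: |V_total| = 65.32 V, ∠V_total = 137.3°.

V_total = 65.32∠137.3° V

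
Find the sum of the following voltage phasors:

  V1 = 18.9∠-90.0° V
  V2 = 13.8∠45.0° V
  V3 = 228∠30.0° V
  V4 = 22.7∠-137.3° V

Step 1 — Convert each phasor to rectangular form:
  V1 = 18.9·(cos(-90.0°) + j·sin(-90.0°)) = 0 - j18.9 V
  V2 = 13.8·(cos(45.0°) + j·sin(45.0°)) = 9.758 + j9.758 V
  V3 = 228·(cos(30.0°) + j·sin(30.0°)) = 197.5 + j114 V
  V4 = 22.7·(cos(-137.3°) + j·sin(-137.3°)) = -16.68 - j15.39 V
Step 2 — Sum components: V_total = 190.5 + j89.46 V.
Step 3 — Convert to polar: |V_total| = 210.5 V, ∠V_total = 25.2°.

V_total = 210.5∠25.2° V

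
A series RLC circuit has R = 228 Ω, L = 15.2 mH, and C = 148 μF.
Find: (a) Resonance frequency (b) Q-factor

Step 1 — Resonance condition Im(Z)=0 gives ω₀ = 1/√(LC).
Step 2 — ω₀ = 1/√(0.0152·0.000148) = 666.7 rad/s.
Step 3 — f₀ = ω₀/(2π) = 106.1 Hz.
Step 4 — Series Q: Q = ω₀L/R = 666.7·0.0152/228 = 0.04445.

(a) f₀ = 106.1 Hz  (b) Q = 0.04445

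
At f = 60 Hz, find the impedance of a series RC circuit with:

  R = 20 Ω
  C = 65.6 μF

Step 1 — Angular frequency: ω = 2π·f = 2π·60 = 377 rad/s.
Step 2 — Component impedances:
  R: Z = R = 20 Ω
  C: Z = 1/(jωC) = -j/(ω·C) = 0 - j40.44 Ω
Step 3 — Series combination: Z_total = R + C = 20 - j40.44 Ω = 45.11∠-63.7° Ω.

Z = 20 - j40.44 Ω = 45.11∠-63.7° Ω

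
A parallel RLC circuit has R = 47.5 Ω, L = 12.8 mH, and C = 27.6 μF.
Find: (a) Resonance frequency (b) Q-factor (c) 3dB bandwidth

Step 1 — Resonance: ω₀ = 1/√(LC) = 1/√(0.0128·2.76e-05) = 1682 rad/s.
Step 2 — f₀ = ω₀/(2π) = 267.8 Hz.
Step 3 — Parallel Q: Q = R/(ω₀L) = 47.5/(1682·0.0128) = 2.206.
Step 4 — Bandwidth: Δω = ω₀/Q = 762.8 rad/s; BW = Δω/(2π) = 121.4 Hz.

(a) f₀ = 267.8 Hz  (b) Q = 2.206  (c) BW = 121.4 Hz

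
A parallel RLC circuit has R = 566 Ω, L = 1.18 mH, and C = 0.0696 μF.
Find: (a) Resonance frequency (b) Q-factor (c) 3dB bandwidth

Step 1 — Resonance: ω₀ = 1/√(LC) = 1/√(0.00118·6.96e-08) = 1.103e+05 rad/s.
Step 2 — f₀ = ω₀/(2π) = 1.756e+04 Hz.
Step 3 — Parallel Q: Q = R/(ω₀L) = 566/(1.103e+05·0.00118) = 4.347.
Step 4 — Bandwidth: Δω = ω₀/Q = 2.538e+04 rad/s; BW = Δω/(2π) = 4040 Hz.

(a) f₀ = 1.756e+04 Hz  (b) Q = 4.347  (c) BW = 4040 Hz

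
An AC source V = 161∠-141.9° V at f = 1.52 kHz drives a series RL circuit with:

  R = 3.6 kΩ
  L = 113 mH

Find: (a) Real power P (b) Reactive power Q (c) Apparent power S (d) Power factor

Step 1 — Angular frequency: ω = 2π·f = 2π·1520 = 9550 rad/s.
Step 2 — Component impedances:
  R: Z = R = 3600 Ω
  L: Z = jωL = j·9550·0.113 = 0 + j1079 Ω
Step 3 — Series combination: Z_total = R + L = 3600 + j1079 Ω = 3758∠16.7° Ω.
Step 4 — Source phasor: V = 161∠-141.9° V = -126.7 - j99.34 V.
Step 5 — Current: I = V / Z = -0.03988 - j0.01564 A = 0.04284∠-158.6° A.
Step 6 — Complex power: S = V·I* = 6.607 + j1.981 VA.
Step 7 — Real power: P = Re(S) = 6.607 W.
Step 8 — Reactive power: Q = Im(S) = 1.981 VAR.
Step 9 — Apparent power: |S| = 6.897 VA.
Step 10 — Power factor: PF = P/|S| = 0.9579 (lagging).

(a) P = 6.607 W  (b) Q = 1.981 VAR  (c) S = 6.897 VA  (d) PF = 0.9579 (lagging)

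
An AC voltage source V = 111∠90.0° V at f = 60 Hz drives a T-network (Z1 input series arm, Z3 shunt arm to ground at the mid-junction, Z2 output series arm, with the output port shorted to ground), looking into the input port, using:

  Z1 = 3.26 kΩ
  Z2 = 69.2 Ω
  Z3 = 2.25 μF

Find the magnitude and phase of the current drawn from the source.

Step 1 — Angular frequency: ω = 2π·f = 2π·60 = 377 rad/s.
Step 2 — Component impedances:
  Z1: Z = R = 3260 Ω
  Z2: Z = R = 69.2 Ω
  Z3: Z = 1/(jωC) = -j/(ω·C) = 0 - j1179 Ω
Step 3 — With the output port shorted to ground, the output series arm Z2 runs from the junction to ground; the shunt arm Z3 also runs from the junction to ground. They appear in parallel: Z3 || Z2 = 68.96 - j4.048 Ω.
Step 4 — Series with input arm Z1: Z_in = Z1 + (Z3 || Z2) = 3329 - j4.048 Ω = 3329∠-0.1° Ω.
Step 5 — Source phasor: V = 111∠90.0° V = 0 + j111 V.
Step 6 — Ohm's law: I = V / Z_total = (0 + j111) / (3329 - j4.048) = -4.054e-05 + j0.03334 A.
Step 7 — Convert to polar: |I| = 0.03334 A, ∠I = 90.1°.

I = 0.03334∠90.1° A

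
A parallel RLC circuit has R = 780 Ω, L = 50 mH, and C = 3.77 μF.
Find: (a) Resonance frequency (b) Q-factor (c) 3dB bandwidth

Step 1 — Resonance: ω₀ = 1/√(LC) = 1/√(0.05·3.77e-06) = 2303 rad/s.
Step 2 — f₀ = ω₀/(2π) = 366.6 Hz.
Step 3 — Parallel Q: Q = R/(ω₀L) = 780/(2303·0.05) = 6.773.
Step 4 — Bandwidth: Δω = ω₀/Q = 340.1 rad/s; BW = Δω/(2π) = 54.12 Hz.

(a) f₀ = 366.6 Hz  (b) Q = 6.773  (c) BW = 54.12 Hz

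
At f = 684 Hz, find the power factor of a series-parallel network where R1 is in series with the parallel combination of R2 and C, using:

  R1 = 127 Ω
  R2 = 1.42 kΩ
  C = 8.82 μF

Step 1 — Angular frequency: ω = 2π·f = 2π·684 = 4298 rad/s.
Step 2 — Component impedances:
  R1: Z = R = 127 Ω
  R2: Z = R = 1420 Ω
  C: Z = 1/(jωC) = -j/(ω·C) = 0 - j26.38 Ω
Step 3 — Parallel branch: R2 || C = 1/(1/R2 + 1/C) = 0.49 - j26.37 Ω.
Step 4 — Series with R1: Z_total = R1 + (R2 || C) = 127.5 - j26.37 Ω = 130.2∠-11.7° Ω.
Step 5 — Power factor: PF = cos(φ) = Re(Z)/|Z| = 127.5/130.2 = 0.9793.
Step 6 — Type: Im(Z) = -26.37 ⇒ leading (phase φ = -11.7°).

PF = 0.9793 (leading, φ = -11.7°)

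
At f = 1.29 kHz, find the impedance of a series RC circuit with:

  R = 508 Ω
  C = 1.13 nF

Step 1 — Angular frequency: ω = 2π·f = 2π·1290 = 8105 rad/s.
Step 2 — Component impedances:
  R: Z = R = 508 Ω
  C: Z = 1/(jωC) = -j/(ω·C) = 0 - j1.092e+05 Ω
Step 3 — Series combination: Z_total = R + C = 508 - j1.092e+05 Ω = 1.092e+05∠-89.7° Ω.

Z = 508 - j1.092e+05 Ω = 1.092e+05∠-89.7° Ω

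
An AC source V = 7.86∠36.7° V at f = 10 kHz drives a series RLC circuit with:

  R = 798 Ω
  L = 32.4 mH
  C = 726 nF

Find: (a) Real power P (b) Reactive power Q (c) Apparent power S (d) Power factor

Step 1 — Angular frequency: ω = 2π·f = 2π·1e+04 = 6.283e+04 rad/s.
Step 2 — Component impedances:
  R: Z = R = 798 Ω
  L: Z = jωL = j·6.283e+04·0.0324 = 0 + j2036 Ω
  C: Z = 1/(jωC) = -j/(ω·C) = 0 - j21.92 Ω
Step 3 — Series combination: Z_total = R + L + C = 798 + j2014 Ω = 2166∠68.4° Ω.
Step 4 — Source phasor: V = 7.86∠36.7° V = 6.302 + j4.697 V.
Step 5 — Current: I = V / Z = 0.003088 - j0.001906 A = 0.003629∠-31.7° A.
Step 6 — Complex power: S = V·I* = 0.01051 + j0.02651 VA.
Step 7 — Real power: P = Re(S) = 0.01051 W.
Step 8 — Reactive power: Q = Im(S) = 0.02651 VAR.
Step 9 — Apparent power: |S| = 0.02852 VA.
Step 10 — Power factor: PF = P/|S| = 0.3684 (lagging).

(a) P = 0.01051 W  (b) Q = 0.02651 VAR  (c) S = 0.02852 VA  (d) PF = 0.3684 (lagging)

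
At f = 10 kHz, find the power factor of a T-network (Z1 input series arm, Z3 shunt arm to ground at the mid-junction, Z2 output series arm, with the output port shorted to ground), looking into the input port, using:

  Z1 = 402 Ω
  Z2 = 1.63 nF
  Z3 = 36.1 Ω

Step 1 — Angular frequency: ω = 2π·f = 2π·1e+04 = 6.283e+04 rad/s.
Step 2 — Component impedances:
  Z1: Z = R = 402 Ω
  Z2: Z = 1/(jωC) = -j/(ω·C) = 0 - j9764 Ω
  Z3: Z = R = 36.1 Ω
Step 3 — With the output port shorted to ground, the output series arm Z2 runs from the junction to ground; the shunt arm Z3 also runs from the junction to ground. They appear in parallel: Z3 || Z2 = 36.1 - j0.1335 Ω.
Step 4 — Series with input arm Z1: Z_in = Z1 + (Z3 || Z2) = 438.1 - j0.1335 Ω = 438.1∠-0.0° Ω.
Step 5 — Power factor: PF = cos(φ) = Re(Z)/|Z| = 438.1/438.1 = 1.
Step 6 — Type: Im(Z) = -0.1335 ⇒ leading (phase φ = -0.0°).

PF = 1 (leading, φ = -0.0°)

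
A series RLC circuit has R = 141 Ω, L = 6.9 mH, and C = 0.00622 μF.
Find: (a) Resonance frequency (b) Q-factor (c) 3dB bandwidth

Step 1 — Resonance condition Im(Z)=0 gives ω₀ = 1/√(LC).
Step 2 — ω₀ = 1/√(0.0069·6.22e-09) = 1.526e+05 rad/s.
Step 3 — f₀ = ω₀/(2π) = 2.429e+04 Hz.
Step 4 — Series Q: Q = ω₀L/R = 1.526e+05·0.0069/141 = 7.47.
Step 5 — 3dB bandwidth: Δω = ω₀/Q = 2.043e+04 rad/s; BW = Δω/(2π) = 3252 Hz.

(a) f₀ = 2.429e+04 Hz  (b) Q = 7.47  (c) BW = 3252 Hz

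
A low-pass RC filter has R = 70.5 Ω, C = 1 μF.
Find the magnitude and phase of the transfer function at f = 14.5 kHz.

Step 1 — Angular frequency: ω = 2π·1.45e+04 = 9.111e+04 rad/s.
Step 2 — Transfer function: H(jω) = 1/(1 + jωRC).
Step 3 — Denominator: 1 + jωRC = 1 + j·9.111e+04·70.5·1e-06 = 1 + j6.423.
Step 4 — H = 0.02367 - j0.152.
Step 5 — Magnitude: |H| = 0.1538 (-16.3 dB); phase: φ = -81.2°.

|H| = 0.1538 (-16.3 dB), φ = -81.2°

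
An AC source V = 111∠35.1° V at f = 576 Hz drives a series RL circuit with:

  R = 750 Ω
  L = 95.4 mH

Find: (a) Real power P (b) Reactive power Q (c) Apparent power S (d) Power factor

Step 1 — Angular frequency: ω = 2π·f = 2π·576 = 3619 rad/s.
Step 2 — Component impedances:
  R: Z = R = 750 Ω
  L: Z = jωL = j·3619·0.0954 = 0 + j345.3 Ω
Step 3 — Series combination: Z_total = R + L = 750 + j345.3 Ω = 825.7∠24.7° Ω.
Step 4 — Source phasor: V = 111∠35.1° V = 90.81 + j63.83 V.
Step 5 — Current: I = V / Z = 0.1322 + j0.02422 A = 0.1344∠10.4° A.
Step 6 — Complex power: S = V·I* = 13.56 + j6.24 VA.
Step 7 — Real power: P = Re(S) = 13.56 W.
Step 8 — Reactive power: Q = Im(S) = 6.24 VAR.
Step 9 — Apparent power: |S| = 14.92 VA.
Step 10 — Power factor: PF = P/|S| = 0.9084 (lagging).

(a) P = 13.56 W  (b) Q = 6.24 VAR  (c) S = 14.92 VA  (d) PF = 0.9084 (lagging)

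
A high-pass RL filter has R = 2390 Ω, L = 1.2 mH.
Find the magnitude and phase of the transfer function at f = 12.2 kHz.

Step 1 — Angular frequency: ω = 2π·1.22e+04 = 7.665e+04 rad/s.
Step 2 — Transfer function: H(jω) = jωL/(R + jωL).
Step 3 — Numerator jωL = j·91.99; denominator R + jωL = 2390 + j91.99.
Step 4 — H = 0.001479 + j0.03843.
Step 5 — Magnitude: |H| = 0.03846 (-28.3 dB); phase: φ = 87.8°.

|H| = 0.03846 (-28.3 dB), φ = 87.8°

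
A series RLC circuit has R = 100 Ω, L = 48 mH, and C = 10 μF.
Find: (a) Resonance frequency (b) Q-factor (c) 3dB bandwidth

Step 1 — Resonance condition Im(Z)=0 gives ω₀ = 1/√(LC).
Step 2 — ω₀ = 1/√(0.048·1e-05) = 1443 rad/s.
Step 3 — f₀ = ω₀/(2π) = 229.7 Hz.
Step 4 — Series Q: Q = ω₀L/R = 1443·0.048/100 = 0.6928.
Step 5 — 3dB bandwidth: Δω = ω₀/Q = 2083 rad/s; BW = Δω/(2π) = 331.6 Hz.

(a) f₀ = 229.7 Hz  (b) Q = 0.6928  (c) BW = 331.6 Hz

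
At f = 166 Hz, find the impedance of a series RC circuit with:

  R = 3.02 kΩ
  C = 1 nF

Step 1 — Angular frequency: ω = 2π·f = 2π·166 = 1043 rad/s.
Step 2 — Component impedances:
  R: Z = R = 3020 Ω
  C: Z = 1/(jωC) = -j/(ω·C) = 0 - j9.588e+05 Ω
Step 3 — Series combination: Z_total = R + C = 3020 - j9.588e+05 Ω = 9.588e+05∠-89.8° Ω.

Z = 3020 - j9.588e+05 Ω = 9.588e+05∠-89.8° Ω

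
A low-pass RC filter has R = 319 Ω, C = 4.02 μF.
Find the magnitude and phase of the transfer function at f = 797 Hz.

Step 1 — Angular frequency: ω = 2π·797 = 5008 rad/s.
Step 2 — Transfer function: H(jω) = 1/(1 + jωRC).
Step 3 — Denominator: 1 + jωRC = 1 + j·5008·319·4.02e-06 = 1 + j6.422.
Step 4 — H = 0.02367 - j0.152.
Step 5 — Magnitude: |H| = 0.1539 (-16.3 dB); phase: φ = -81.1°.

|H| = 0.1539 (-16.3 dB), φ = -81.1°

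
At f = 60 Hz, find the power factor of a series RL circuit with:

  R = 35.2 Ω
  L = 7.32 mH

Step 1 — Angular frequency: ω = 2π·f = 2π·60 = 377 rad/s.
Step 2 — Component impedances:
  R: Z = R = 35.2 Ω
  L: Z = jωL = j·377·0.00732 = 0 + j2.76 Ω
Step 3 — Series combination: Z_total = R + L = 35.2 + j2.76 Ω = 35.31∠4.5° Ω.
Step 4 — Power factor: PF = cos(φ) = Re(Z)/|Z| = 35.2/35.31 = 0.9969.
Step 5 — Type: Im(Z) = 2.76 ⇒ lagging (phase φ = 4.5°).

PF = 0.9969 (lagging, φ = 4.5°)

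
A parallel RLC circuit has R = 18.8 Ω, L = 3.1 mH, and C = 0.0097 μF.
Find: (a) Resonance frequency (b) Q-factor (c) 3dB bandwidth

Step 1 — Resonance: ω₀ = 1/√(LC) = 1/√(0.0031·9.7e-09) = 1.824e+05 rad/s.
Step 2 — f₀ = ω₀/(2π) = 2.902e+04 Hz.
Step 3 — Parallel Q: Q = R/(ω₀L) = 18.8/(1.824e+05·0.0031) = 0.03326.
Step 4 — Bandwidth: Δω = ω₀/Q = 5.484e+06 rad/s; BW = Δω/(2π) = 8.728e+05 Hz.

(a) f₀ = 2.902e+04 Hz  (b) Q = 0.03326  (c) BW = 8.728e+05 Hz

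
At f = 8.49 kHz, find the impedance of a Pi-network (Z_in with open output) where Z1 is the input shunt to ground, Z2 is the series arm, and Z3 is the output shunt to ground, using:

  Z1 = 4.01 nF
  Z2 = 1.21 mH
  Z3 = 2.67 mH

Step 1 — Angular frequency: ω = 2π·f = 2π·8490 = 5.334e+04 rad/s.
Step 2 — Component impedances:
  Z1: Z = 1/(jωC) = -j/(ω·C) = 0 - j4675 Ω
  Z2: Z = jωL = j·5.334e+04·0.00121 = 0 + j64.55 Ω
  Z3: Z = jωL = j·5.334e+04·0.00267 = 0 + j142.4 Ω
Step 3 — With open output, the series arm Z2 and the output shunt Z3 appear in series to ground: Z2 + Z3 = 0 + j207 Ω.
Step 4 — Parallel with input shunt Z1: Z_in = Z1 || (Z2 + Z3) = 0 + j216.6 Ω = 216.6∠90.0° Ω.

Z = 0 + j216.6 Ω = 216.6∠90.0° Ω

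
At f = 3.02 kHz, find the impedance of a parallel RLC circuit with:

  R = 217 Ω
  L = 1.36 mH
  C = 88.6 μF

Step 1 — Angular frequency: ω = 2π·f = 2π·3020 = 1.898e+04 rad/s.
Step 2 — Component impedances:
  R: Z = R = 217 Ω
  L: Z = jωL = j·1.898e+04·0.00136 = 0 + j25.81 Ω
  C: Z = 1/(jωC) = -j/(ω·C) = 0 - j0.5948 Ω
Step 3 — Parallel combination: 1/Z_total = 1/R + 1/L + 1/C; Z_total = 0.001708 - j0.6088 Ω = 0.6088∠-89.8° Ω.

Z = 0.001708 - j0.6088 Ω = 0.6088∠-89.8° Ω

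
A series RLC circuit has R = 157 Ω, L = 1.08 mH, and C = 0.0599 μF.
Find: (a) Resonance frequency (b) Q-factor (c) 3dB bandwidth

Step 1 — Resonance condition Im(Z)=0 gives ω₀ = 1/√(LC).
Step 2 — ω₀ = 1/√(0.00108·5.99e-08) = 1.243e+05 rad/s.
Step 3 — f₀ = ω₀/(2π) = 1.979e+04 Hz.
Step 4 — Series Q: Q = ω₀L/R = 1.243e+05·0.00108/157 = 0.8553.
Step 5 — 3dB bandwidth: Δω = ω₀/Q = 1.454e+05 rad/s; BW = Δω/(2π) = 2.314e+04 Hz.

(a) f₀ = 1.979e+04 Hz  (b) Q = 0.8553  (c) BW = 2.314e+04 Hz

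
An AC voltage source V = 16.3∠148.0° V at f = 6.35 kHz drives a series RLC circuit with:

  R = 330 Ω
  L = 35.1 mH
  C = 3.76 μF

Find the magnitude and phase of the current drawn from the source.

Step 1 — Angular frequency: ω = 2π·f = 2π·6350 = 3.99e+04 rad/s.
Step 2 — Component impedances:
  R: Z = R = 330 Ω
  L: Z = jωL = j·3.99e+04·0.0351 = 0 + j1400 Ω
  C: Z = 1/(jωC) = -j/(ω·C) = 0 - j6.666 Ω
Step 3 — Series combination: Z_total = R + L + C = 330 + j1394 Ω = 1432∠76.7° Ω.
Step 4 — Source phasor: V = 16.3∠148.0° V = -13.82 + j8.638 V.
Step 5 — Ohm's law: I = V / Z_total = (-13.82 + j8.638) / (330 + j1394) = 0.003645 + j0.01078 A.
Step 6 — Convert to polar: |I| = 0.01138 A, ∠I = 71.3°.

I = 0.01138∠71.3° A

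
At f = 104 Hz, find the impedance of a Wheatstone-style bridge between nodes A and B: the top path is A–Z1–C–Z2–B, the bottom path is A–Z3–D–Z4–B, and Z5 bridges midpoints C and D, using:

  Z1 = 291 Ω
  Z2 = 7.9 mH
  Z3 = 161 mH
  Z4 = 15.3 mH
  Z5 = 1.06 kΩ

Step 1 — Angular frequency: ω = 2π·f = 2π·104 = 653.5 rad/s.
Step 2 — Component impedances:
  Z1: Z = R = 291 Ω
  Z2: Z = jωL = j·653.5·0.0079 = 0 + j5.162 Ω
  Z3: Z = jωL = j·653.5·0.161 = 0 + j105.2 Ω
  Z4: Z = jωL = j·653.5·0.0153 = 0 + j9.998 Ω
  Z5: Z = R = 1060 Ω
Step 3 — Bridge requires nodal analysis (the Z5 bridge couples midpoints C and D, so the two paths cannot be reduced to a simple series/parallel combination). Setting node B to ground and injecting 1 A at node A, the 3-node admittance system at A, C, D solves to V_A = Z_AB = 38.98 + j99.02 Ω = 106.4∠68.5° Ω.

Z = 38.98 + j99.02 Ω = 106.4∠68.5° Ω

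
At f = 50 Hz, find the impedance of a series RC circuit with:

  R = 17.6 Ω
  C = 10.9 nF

Step 1 — Angular frequency: ω = 2π·f = 2π·50 = 314.2 rad/s.
Step 2 — Component impedances:
  R: Z = R = 17.6 Ω
  C: Z = 1/(jωC) = -j/(ω·C) = 0 - j2.92e+05 Ω
Step 3 — Series combination: Z_total = R + C = 17.6 - j2.92e+05 Ω = 2.92e+05∠-90.0° Ω.

Z = 17.6 - j2.92e+05 Ω = 2.92e+05∠-90.0° Ω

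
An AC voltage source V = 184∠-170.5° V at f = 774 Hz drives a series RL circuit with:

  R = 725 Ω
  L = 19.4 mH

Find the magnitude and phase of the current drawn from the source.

Step 1 — Angular frequency: ω = 2π·f = 2π·774 = 4863 rad/s.
Step 2 — Component impedances:
  R: Z = R = 725 Ω
  L: Z = jωL = j·4863·0.0194 = 0 + j94.35 Ω
Step 3 — Series combination: Z_total = R + L = 725 + j94.35 Ω = 731.1∠7.4° Ω.
Step 4 — Source phasor: V = 184∠-170.5° V = -181.5 - j30.37 V.
Step 5 — Ohm's law: I = V / Z_total = (-181.5 - j30.37) / (725 + j94.35) = -0.2515 - j0.009159 A.
Step 6 — Convert to polar: |I| = 0.2517 A, ∠I = -177.9°.

I = 0.2517∠-177.9° A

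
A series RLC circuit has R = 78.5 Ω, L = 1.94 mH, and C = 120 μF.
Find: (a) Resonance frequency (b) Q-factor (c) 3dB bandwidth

Step 1 — Resonance: ω₀ = 1/√(LC) = 1/√(0.00194·0.00012) = 2073 rad/s.
Step 2 — f₀ = ω₀/(2π) = 329.9 Hz.
Step 3 — Series Q: Q = ω₀L/R = 2073·0.00194/78.5 = 0.05122.
Step 4 — Bandwidth: Δω = ω₀/Q = 4.046e+04 rad/s; BW = Δω/(2π) = 6440 Hz.

(a) f₀ = 329.9 Hz  (b) Q = 0.05122  (c) BW = 6440 Hz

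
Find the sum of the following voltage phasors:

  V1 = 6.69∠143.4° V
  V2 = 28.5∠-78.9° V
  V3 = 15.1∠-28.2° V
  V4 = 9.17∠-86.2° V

Step 1 — Convert each phasor to rectangular form:
  V1 = 6.69·(cos(143.4°) + j·sin(143.4°)) = -5.371 + j3.989 V
  V2 = 28.5·(cos(-78.9°) + j·sin(-78.9°)) = 5.487 - j27.97 V
  V3 = 15.1·(cos(-28.2°) + j·sin(-28.2°)) = 13.31 - j7.136 V
  V4 = 9.17·(cos(-86.2°) + j·sin(-86.2°)) = 0.6077 - j9.15 V
Step 2 — Sum components: V_total = 14.03 - j40.26 V.
Step 3 — Convert to polar: |V_total| = 42.64 V, ∠V_total = -70.8°.

V_total = 42.64∠-70.8° V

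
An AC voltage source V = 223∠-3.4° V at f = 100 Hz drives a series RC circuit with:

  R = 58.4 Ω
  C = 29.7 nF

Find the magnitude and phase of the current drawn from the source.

Step 1 — Angular frequency: ω = 2π·f = 2π·100 = 628.3 rad/s.
Step 2 — Component impedances:
  R: Z = R = 58.4 Ω
  C: Z = 1/(jωC) = -j/(ω·C) = 0 - j5.359e+04 Ω
Step 3 — Series combination: Z_total = R + C = 58.4 - j5.359e+04 Ω = 5.359e+04∠-89.9° Ω.
Step 4 — Source phasor: V = 223∠-3.4° V = 222.6 - j13.23 V.
Step 5 — Ohm's law: I = V / Z_total = (222.6 - j13.23) / (58.4 - j5.359e+04) = 0.0002513 + j0.004154 A.
Step 6 — Convert to polar: |I| = 0.004161 A, ∠I = 86.5°.

I = 0.004161∠86.5° A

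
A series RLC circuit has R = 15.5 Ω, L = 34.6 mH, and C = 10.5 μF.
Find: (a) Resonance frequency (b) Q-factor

Step 1 — Resonance condition Im(Z)=0 gives ω₀ = 1/√(LC).
Step 2 — ω₀ = 1/√(0.0346·1.05e-05) = 1659 rad/s.
Step 3 — f₀ = ω₀/(2π) = 264.1 Hz.
Step 4 — Series Q: Q = ω₀L/R = 1659·0.0346/15.5 = 3.703.

(a) f₀ = 264.1 Hz  (b) Q = 3.703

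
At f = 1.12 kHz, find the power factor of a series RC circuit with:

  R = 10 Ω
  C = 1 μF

Step 1 — Angular frequency: ω = 2π·f = 2π·1120 = 7037 rad/s.
Step 2 — Component impedances:
  R: Z = R = 10 Ω
  C: Z = 1/(jωC) = -j/(ω·C) = 0 - j142.1 Ω
Step 3 — Series combination: Z_total = R + C = 10 - j142.1 Ω = 142.5∠-86.0° Ω.
Step 4 — Power factor: PF = cos(φ) = Re(Z)/|Z| = 10/142.45 = 0.0702.
Step 5 — Type: Im(Z) = -142.1 ⇒ leading (phase φ = -86.0°).

PF = 0.0702 (leading, φ = -86.0°)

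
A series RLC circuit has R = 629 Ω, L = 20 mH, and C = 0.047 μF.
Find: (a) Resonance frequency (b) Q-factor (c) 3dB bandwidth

Step 1 — Resonance condition Im(Z)=0 gives ω₀ = 1/√(LC).
Step 2 — ω₀ = 1/√(0.02·4.7e-08) = 3.262e+04 rad/s.
Step 3 — f₀ = ω₀/(2π) = 5191 Hz.
Step 4 — Series Q: Q = ω₀L/R = 3.262e+04·0.02/629 = 1.037.
Step 5 — 3dB bandwidth: Δω = ω₀/Q = 3.145e+04 rad/s; BW = Δω/(2π) = 5005 Hz.

(a) f₀ = 5191 Hz  (b) Q = 1.037  (c) BW = 5005 Hz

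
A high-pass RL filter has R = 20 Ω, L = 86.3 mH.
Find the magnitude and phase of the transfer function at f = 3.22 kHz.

Step 1 — Angular frequency: ω = 2π·3220 = 2.023e+04 rad/s.
Step 2 — Transfer function: H(jω) = jωL/(R + jωL).
Step 3 — Numerator jωL = j·1746; denominator R + jωL = 20 + j1746.
Step 4 — H = 0.9999 + j0.01145.
Step 5 — Magnitude: |H| = 0.9999 (-0.0 dB); phase: φ = 0.7°.

|H| = 0.9999 (-0.0 dB), φ = 0.7°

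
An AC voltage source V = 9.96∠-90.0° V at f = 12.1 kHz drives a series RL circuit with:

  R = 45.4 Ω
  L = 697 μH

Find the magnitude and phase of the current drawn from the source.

Step 1 — Angular frequency: ω = 2π·f = 2π·1.21e+04 = 7.603e+04 rad/s.
Step 2 — Component impedances:
  R: Z = R = 45.4 Ω
  L: Z = jωL = j·7.603e+04·0.000697 = 0 + j52.99 Ω
Step 3 — Series combination: Z_total = R + L = 45.4 + j52.99 Ω = 69.78∠49.4° Ω.
Step 4 — Source phasor: V = 9.96∠-90.0° V = 0 - j9.96 V.
Step 5 — Ohm's law: I = V / Z_total = (0 - j9.96) / (45.4 + j52.99) = -0.1084 - j0.09287 A.
Step 6 — Convert to polar: |I| = 0.1427 A, ∠I = -139.4°.

I = 0.1427∠-139.4° A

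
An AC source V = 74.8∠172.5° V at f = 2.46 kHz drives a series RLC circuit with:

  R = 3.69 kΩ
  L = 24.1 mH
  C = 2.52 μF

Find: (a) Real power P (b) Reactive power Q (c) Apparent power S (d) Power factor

Step 1 — Angular frequency: ω = 2π·f = 2π·2460 = 1.546e+04 rad/s.
Step 2 — Component impedances:
  R: Z = R = 3690 Ω
  L: Z = jωL = j·1.546e+04·0.0241 = 0 + j372.5 Ω
  C: Z = 1/(jωC) = -j/(ω·C) = 0 - j25.67 Ω
Step 3 — Series combination: Z_total = R + L + C = 3690 + j346.8 Ω = 3706∠5.4° Ω.
Step 4 — Source phasor: V = 74.8∠172.5° V = -74.16 + j9.763 V.
Step 5 — Current: I = V / Z = -0.01968 + j0.004495 A = 0.02018∠167.1° A.
Step 6 — Complex power: S = V·I* = 1.503 + j0.1413 VA.
Step 7 — Real power: P = Re(S) = 1.503 W.
Step 8 — Reactive power: Q = Im(S) = 0.1413 VAR.
Step 9 — Apparent power: |S| = 1.51 VA.
Step 10 — Power factor: PF = P/|S| = 0.9956 (lagging).

(a) P = 1.503 W  (b) Q = 0.1413 VAR  (c) S = 1.51 VA  (d) PF = 0.9956 (lagging)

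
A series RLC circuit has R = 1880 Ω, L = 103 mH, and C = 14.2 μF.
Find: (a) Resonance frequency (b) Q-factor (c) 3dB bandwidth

Step 1 — Resonance condition Im(Z)=0 gives ω₀ = 1/√(LC).
Step 2 — ω₀ = 1/√(0.103·1.42e-05) = 826.9 rad/s.
Step 3 — f₀ = ω₀/(2π) = 131.6 Hz.
Step 4 — Series Q: Q = ω₀L/R = 826.9·0.103/1880 = 0.0453.
Step 5 — 3dB bandwidth: Δω = ω₀/Q = 1.825e+04 rad/s; BW = Δω/(2π) = 2905 Hz.

(a) f₀ = 131.6 Hz  (b) Q = 0.0453  (c) BW = 2905 Hz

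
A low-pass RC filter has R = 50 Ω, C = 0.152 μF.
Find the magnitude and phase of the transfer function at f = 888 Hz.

Step 1 — Angular frequency: ω = 2π·888 = 5579 rad/s.
Step 2 — Transfer function: H(jω) = 1/(1 + jωRC).
Step 3 — Denominator: 1 + jωRC = 1 + j·5579·50·1.52e-07 = 1 + j0.0424.
Step 4 — H = 0.9982 - j0.04233.
Step 5 — Magnitude: |H| = 0.9991 (-0.0 dB); phase: φ = -2.4°.

|H| = 0.9991 (-0.0 dB), φ = -2.4°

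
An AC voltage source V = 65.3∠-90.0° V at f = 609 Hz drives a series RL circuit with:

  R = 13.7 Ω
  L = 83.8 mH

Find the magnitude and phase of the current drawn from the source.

Step 1 — Angular frequency: ω = 2π·f = 2π·609 = 3826 rad/s.
Step 2 — Component impedances:
  R: Z = R = 13.7 Ω
  L: Z = jωL = j·3826·0.0838 = 0 + j320.7 Ω
Step 3 — Series combination: Z_total = R + L = 13.7 + j320.7 Ω = 320.9∠87.6° Ω.
Step 4 — Source phasor: V = 65.3∠-90.0° V = 0 - j65.3 V.
Step 5 — Ohm's law: I = V / Z_total = (0 - j65.3) / (13.7 + j320.7) = -0.2033 - j0.008685 A.
Step 6 — Convert to polar: |I| = 0.2035 A, ∠I = -177.6°.

I = 0.2035∠-177.6° A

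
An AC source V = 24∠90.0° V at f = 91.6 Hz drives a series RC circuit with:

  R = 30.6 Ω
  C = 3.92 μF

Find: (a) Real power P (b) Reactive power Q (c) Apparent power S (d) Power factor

Step 1 — Angular frequency: ω = 2π·f = 2π·91.6 = 575.5 rad/s.
Step 2 — Component impedances:
  R: Z = R = 30.6 Ω
  C: Z = 1/(jωC) = -j/(ω·C) = 0 - j443.2 Ω
Step 3 — Series combination: Z_total = R + C = 30.6 - j443.2 Ω = 444.3∠-86.1° Ω.
Step 4 — Source phasor: V = 24∠90.0° V = 0 + j24 V.
Step 5 — Current: I = V / Z = -0.05389 + j0.00372 A = 0.05402∠176.1° A.
Step 6 — Complex power: S = V·I* = 0.08929 - j1.293 VA.
Step 7 — Real power: P = Re(S) = 0.08929 W.
Step 8 — Reactive power: Q = Im(S) = -1.293 VAR.
Step 9 — Apparent power: |S| = 1.296 VA.
Step 10 — Power factor: PF = P/|S| = 0.06887 (leading).

(a) P = 0.08929 W  (b) Q = -1.293 VAR  (c) S = 1.296 VA  (d) PF = 0.06887 (leading)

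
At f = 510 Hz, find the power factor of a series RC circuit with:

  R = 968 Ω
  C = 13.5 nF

Step 1 — Angular frequency: ω = 2π·f = 2π·510 = 3204 rad/s.
Step 2 — Component impedances:
  R: Z = R = 968 Ω
  C: Z = 1/(jωC) = -j/(ω·C) = 0 - j2.312e+04 Ω
Step 3 — Series combination: Z_total = R + C = 968 - j2.312e+04 Ω = 2.314e+04∠-87.6° Ω.
Step 4 — Power factor: PF = cos(φ) = Re(Z)/|Z| = 968/23136 = 0.04184.
Step 5 — Type: Im(Z) = -2.312e+04 ⇒ leading (phase φ = -87.6°).

PF = 0.04184 (leading, φ = -87.6°)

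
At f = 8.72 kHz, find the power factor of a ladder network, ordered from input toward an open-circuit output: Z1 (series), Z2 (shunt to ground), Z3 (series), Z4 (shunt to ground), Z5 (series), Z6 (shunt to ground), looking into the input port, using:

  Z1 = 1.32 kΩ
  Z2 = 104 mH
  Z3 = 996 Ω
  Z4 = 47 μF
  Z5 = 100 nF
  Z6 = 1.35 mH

Step 1 — Angular frequency: ω = 2π·f = 2π·8720 = 5.479e+04 rad/s.
Step 2 — Component impedances:
  Z1: Z = R = 1320 Ω
  Z2: Z = jωL = j·5.479e+04·0.104 = 0 + j5698 Ω
  Z3: Z = R = 996 Ω
  Z4: Z = 1/(jωC) = -j/(ω·C) = 0 - j0.3883 Ω
  Z5: Z = 1/(jωC) = -j/(ω·C) = 0 - j182.5 Ω
  Z6: Z = jωL = j·5.479e+04·0.00135 = 0 + j73.97 Ω
Step 3 — Ladder network (open output): work backward from the far end, alternating series and parallel combinations. Z_in = 2287 + j168.6 Ω = 2293∠4.2° Ω.
Step 4 — Power factor: PF = cos(φ) = Re(Z)/|Z| = 2286.6/2292.8 = 0.9973.
Step 5 — Type: Im(Z) = 168.6 ⇒ lagging (phase φ = 4.2°).

PF = 0.9973 (lagging, φ = 4.2°)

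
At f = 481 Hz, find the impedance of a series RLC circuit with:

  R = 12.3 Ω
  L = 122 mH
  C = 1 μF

Step 1 — Angular frequency: ω = 2π·f = 2π·481 = 3022 rad/s.
Step 2 — Component impedances:
  R: Z = R = 12.3 Ω
  L: Z = jωL = j·3022·0.122 = 0 + j368.7 Ω
  C: Z = 1/(jωC) = -j/(ω·C) = 0 - j330.9 Ω
Step 3 — Series combination: Z_total = R + L + C = 12.3 + j37.83 Ω = 39.78∠72.0° Ω.

Z = 12.3 + j37.83 Ω = 39.78∠72.0° Ω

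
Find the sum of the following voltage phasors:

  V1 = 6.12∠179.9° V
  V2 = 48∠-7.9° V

Step 1 — Convert each phasor to rectangular form:
  V1 = 6.12·(cos(179.9°) + j·sin(179.9°)) = -6.12 + j0.01068 V
  V2 = 48·(cos(-7.9°) + j·sin(-7.9°)) = 47.54 - j6.597 V
Step 2 — Sum components: V_total = 41.42 - j6.587 V.
Step 3 — Convert to polar: |V_total| = 41.94 V, ∠V_total = -9.0°.

V_total = 41.94∠-9.0° V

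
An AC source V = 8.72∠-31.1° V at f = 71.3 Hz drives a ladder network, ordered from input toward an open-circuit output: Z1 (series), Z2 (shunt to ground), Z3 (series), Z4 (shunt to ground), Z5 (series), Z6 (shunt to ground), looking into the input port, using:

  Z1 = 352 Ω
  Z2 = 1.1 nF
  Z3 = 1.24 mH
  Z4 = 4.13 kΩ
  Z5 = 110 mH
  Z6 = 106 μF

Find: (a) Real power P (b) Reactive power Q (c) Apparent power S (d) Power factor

Step 1 — Angular frequency: ω = 2π·f = 2π·71.3 = 448 rad/s.
Step 2 — Component impedances:
  Z1: Z = R = 352 Ω
  Z2: Z = 1/(jωC) = -j/(ω·C) = 0 - j2.029e+06 Ω
  Z3: Z = jωL = j·448·0.00124 = 0 + j0.5555 Ω
  Z4: Z = R = 4130 Ω
  Z5: Z = jωL = j·448·0.11 = 0 + j49.28 Ω
  Z6: Z = 1/(jωC) = -j/(ω·C) = 0 - j21.06 Ω
Step 3 — Ladder network (open output): work backward from the far end, alternating series and parallel combinations. Z_in = 352.2 + j28.78 Ω = 353.4∠4.7° Ω.
Step 4 — Source phasor: V = 8.72∠-31.1° V = 7.467 - j4.504 V.
Step 5 — Current: I = V / Z = 0.02002 - j0.01442 A = 0.02468∠-35.8° A.
Step 6 — Complex power: S = V·I* = 0.2145 + j0.01752 VA.
Step 7 — Real power: P = Re(S) = 0.2145 W.
Step 8 — Reactive power: Q = Im(S) = 0.01752 VAR.
Step 9 — Apparent power: |S| = 0.2152 VA.
Step 10 — Power factor: PF = P/|S| = 0.9967 (lagging).

(a) P = 0.2145 W  (b) Q = 0.01752 VAR  (c) S = 0.2152 VA  (d) PF = 0.9967 (lagging)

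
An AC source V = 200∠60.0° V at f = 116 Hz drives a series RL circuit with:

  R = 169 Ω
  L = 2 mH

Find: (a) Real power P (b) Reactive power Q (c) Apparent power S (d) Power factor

Step 1 — Angular frequency: ω = 2π·f = 2π·116 = 728.8 rad/s.
Step 2 — Component impedances:
  R: Z = R = 169 Ω
  L: Z = jωL = j·728.8·0.002 = 0 + j1.458 Ω
Step 3 — Series combination: Z_total = R + L = 169 + j1.458 Ω = 169∠0.5° Ω.
Step 4 — Source phasor: V = 200∠60.0° V = 100 + j173.2 V.
Step 5 — Current: I = V / Z = 0.6005 + j1.02 A = 1.183∠59.5° A.
Step 6 — Complex power: S = V·I* = 236.7 + j2.041 VA.
Step 7 — Real power: P = Re(S) = 236.7 W.
Step 8 — Reactive power: Q = Im(S) = 2.041 VAR.
Step 9 — Apparent power: |S| = 236.7 VA.
Step 10 — Power factor: PF = P/|S| = 1 (lagging).

(a) P = 236.7 W  (b) Q = 2.041 VAR  (c) S = 236.7 VA  (d) PF = 1 (lagging)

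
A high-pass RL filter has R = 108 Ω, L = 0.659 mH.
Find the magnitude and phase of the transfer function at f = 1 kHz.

Step 1 — Angular frequency: ω = 2π·1000 = 6283 rad/s.
Step 2 — Transfer function: H(jω) = jωL/(R + jωL).
Step 3 — Numerator jωL = j·4.141; denominator R + jωL = 108 + j4.141.
Step 4 — H = 0.001468 + j0.03828.
Step 5 — Magnitude: |H| = 0.03831 (-28.3 dB); phase: φ = 87.8°.

|H| = 0.03831 (-28.3 dB), φ = 87.8°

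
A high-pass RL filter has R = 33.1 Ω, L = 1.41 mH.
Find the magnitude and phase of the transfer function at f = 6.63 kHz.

Step 1 — Angular frequency: ω = 2π·6630 = 4.166e+04 rad/s.
Step 2 — Transfer function: H(jω) = jωL/(R + jωL).
Step 3 — Numerator jωL = j·58.74; denominator R + jωL = 33.1 + j58.74.
Step 4 — H = 0.759 + j0.4277.
Step 5 — Magnitude: |H| = 0.8712 (-1.2 dB); phase: φ = 29.4°.

|H| = 0.8712 (-1.2 dB), φ = 29.4°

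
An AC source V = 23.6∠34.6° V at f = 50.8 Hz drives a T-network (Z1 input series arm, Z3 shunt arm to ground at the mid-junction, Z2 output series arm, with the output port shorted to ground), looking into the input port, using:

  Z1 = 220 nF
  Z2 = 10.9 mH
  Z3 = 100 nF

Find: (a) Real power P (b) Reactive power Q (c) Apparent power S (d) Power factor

Step 1 — Angular frequency: ω = 2π·f = 2π·50.8 = 319.2 rad/s.
Step 2 — Component impedances:
  Z1: Z = 1/(jωC) = -j/(ω·C) = 0 - j1.424e+04 Ω
  Z2: Z = jωL = j·319.2·0.0109 = 0 + j3.479 Ω
  Z3: Z = 1/(jωC) = -j/(ω·C) = 0 - j3.133e+04 Ω
Step 3 — With the output port shorted to ground, the output series arm Z2 runs from the junction to ground; the shunt arm Z3 also runs from the junction to ground. They appear in parallel: Z3 || Z2 = 0 + j3.48 Ω.
Step 4 — Series with input arm Z1: Z_in = Z1 + (Z3 || Z2) = 0 - j1.424e+04 Ω = 1.424e+04∠-90.0° Ω.
Step 5 — Source phasor: V = 23.6∠34.6° V = 19.43 + j13.4 V.
Step 6 — Current: I = V / Z = -0.0009413 + j0.001364 A = 0.001658∠124.6° A.
Step 7 — Complex power: S = V·I* = 0 - j0.03912 VA.
Step 8 — Real power: P = Re(S) = 0 W.
Step 9 — Reactive power: Q = Im(S) = -0.03912 VAR.
Step 10 — Apparent power: |S| = 0.03912 VA.
Step 11 — Power factor: PF = P/|S| = 0 (leading).

(a) P = 0 W  (b) Q = -0.03912 VAR  (c) S = 0.03912 VA  (d) PF = 0 (leading)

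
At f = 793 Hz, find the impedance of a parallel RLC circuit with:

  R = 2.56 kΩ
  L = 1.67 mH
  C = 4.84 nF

Step 1 — Angular frequency: ω = 2π·f = 2π·793 = 4983 rad/s.
Step 2 — Component impedances:
  R: Z = R = 2560 Ω
  L: Z = jωL = j·4983·0.00167 = 0 + j8.321 Ω
  C: Z = 1/(jωC) = -j/(ω·C) = 0 - j4.147e+04 Ω
Step 3 — Parallel combination: 1/Z_total = 1/R + 1/L + 1/C; Z_total = 0.02706 + j8.322 Ω = 8.323∠89.8° Ω.

Z = 0.02706 + j8.322 Ω = 8.323∠89.8° Ω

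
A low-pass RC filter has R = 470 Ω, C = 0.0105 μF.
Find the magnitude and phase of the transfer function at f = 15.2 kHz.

Step 1 — Angular frequency: ω = 2π·1.52e+04 = 9.55e+04 rad/s.
Step 2 — Transfer function: H(jω) = 1/(1 + jωRC).
Step 3 — Denominator: 1 + jωRC = 1 + j·9.55e+04·470·1.05e-08 = 1 + j0.4713.
Step 4 — H = 0.8182 - j0.3856.
Step 5 — Magnitude: |H| = 0.9046 (-0.9 dB); phase: φ = -25.2°.

|H| = 0.9046 (-0.9 dB), φ = -25.2°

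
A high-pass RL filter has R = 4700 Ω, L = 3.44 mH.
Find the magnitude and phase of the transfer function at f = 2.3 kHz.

Step 1 — Angular frequency: ω = 2π·2300 = 1.445e+04 rad/s.
Step 2 — Transfer function: H(jω) = jωL/(R + jωL).
Step 3 — Numerator jωL = j·49.71; denominator R + jωL = 4700 + j49.71.
Step 4 — H = 0.0001119 + j0.01058.
Step 5 — Magnitude: |H| = 0.01058 (-39.5 dB); phase: φ = 89.4°.

|H| = 0.01058 (-39.5 dB), φ = 89.4°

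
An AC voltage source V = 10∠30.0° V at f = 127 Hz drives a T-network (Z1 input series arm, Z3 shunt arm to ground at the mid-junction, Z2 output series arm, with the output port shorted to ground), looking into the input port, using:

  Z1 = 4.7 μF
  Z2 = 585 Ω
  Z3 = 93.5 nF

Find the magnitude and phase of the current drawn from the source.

Step 1 — Angular frequency: ω = 2π·f = 2π·127 = 798 rad/s.
Step 2 — Component impedances:
  Z1: Z = 1/(jωC) = -j/(ω·C) = 0 - j266.6 Ω
  Z2: Z = R = 585 Ω
  Z3: Z = 1/(jωC) = -j/(ω·C) = 0 - j1.34e+04 Ω
Step 3 — With the output port shorted to ground, the output series arm Z2 runs from the junction to ground; the shunt arm Z3 also runs from the junction to ground. They appear in parallel: Z3 || Z2 = 583.9 - j25.48 Ω.
Step 4 — Series with input arm Z1: Z_in = Z1 + (Z3 || Z2) = 583.9 - j292.1 Ω = 652.9∠-26.6° Ω.
Step 5 — Source phasor: V = 10∠30.0° V = 8.66 + j5 V.
Step 6 — Ohm's law: I = V / Z_total = (8.66 + j5) / (583.9 - j292.1) = 0.008436 + j0.01278 A.
Step 7 — Convert to polar: |I| = 0.01532 A, ∠I = 56.6°.

I = 0.01532∠56.6° A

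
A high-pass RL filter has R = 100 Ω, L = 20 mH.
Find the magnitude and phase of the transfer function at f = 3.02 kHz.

Step 1 — Angular frequency: ω = 2π·3020 = 1.898e+04 rad/s.
Step 2 — Transfer function: H(jω) = jωL/(R + jωL).
Step 3 — Numerator jωL = j·379.5; denominator R + jωL = 100 + j379.5.
Step 4 — H = 0.9351 + j0.2464.
Step 5 — Magnitude: |H| = 0.967 (-0.3 dB); phase: φ = 14.8°.

|H| = 0.967 (-0.3 dB), φ = 14.8°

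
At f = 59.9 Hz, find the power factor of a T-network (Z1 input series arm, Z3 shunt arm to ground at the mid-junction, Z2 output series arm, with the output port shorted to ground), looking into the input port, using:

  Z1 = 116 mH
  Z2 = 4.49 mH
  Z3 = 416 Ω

Step 1 — Angular frequency: ω = 2π·f = 2π·59.9 = 376.4 rad/s.
Step 2 — Component impedances:
  Z1: Z = jωL = j·376.4·0.116 = 0 + j43.66 Ω
  Z2: Z = jωL = j·376.4·0.00449 = 0 + j1.69 Ω
  Z3: Z = R = 416 Ω
Step 3 — With the output port shorted to ground, the output series arm Z2 runs from the junction to ground; the shunt arm Z3 also runs from the junction to ground. They appear in parallel: Z3 || Z2 = 0.006864 + j1.69 Ω.
Step 4 — Series with input arm Z1: Z_in = Z1 + (Z3 || Z2) = 0.006864 + j45.35 Ω = 45.35∠90.0° Ω.
Step 5 — Power factor: PF = cos(φ) = Re(Z)/|Z| = 0.006864/45.35 = 0.0001514.
Step 6 — Type: Im(Z) = 45.35 ⇒ lagging (phase φ = 90.0°).

PF = 0.0001514 (lagging, φ = 90.0°)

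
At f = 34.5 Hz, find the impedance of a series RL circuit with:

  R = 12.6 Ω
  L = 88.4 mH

Step 1 — Angular frequency: ω = 2π·f = 2π·34.5 = 216.8 rad/s.
Step 2 — Component impedances:
  R: Z = R = 12.6 Ω
  L: Z = jωL = j·216.8·0.0884 = 0 + j19.16 Ω
Step 3 — Series combination: Z_total = R + L = 12.6 + j19.16 Ω = 22.93∠56.7° Ω.

Z = 12.6 + j19.16 Ω = 22.93∠56.7° Ω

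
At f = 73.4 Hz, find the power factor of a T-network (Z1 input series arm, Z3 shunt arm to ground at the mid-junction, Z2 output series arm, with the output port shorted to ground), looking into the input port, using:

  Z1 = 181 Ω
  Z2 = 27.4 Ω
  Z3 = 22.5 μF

Step 1 — Angular frequency: ω = 2π·f = 2π·73.4 = 461.2 rad/s.
Step 2 — Component impedances:
  Z1: Z = R = 181 Ω
  Z2: Z = R = 27.4 Ω
  Z3: Z = 1/(jωC) = -j/(ω·C) = 0 - j96.37 Ω
Step 3 — With the output port shorted to ground, the output series arm Z2 runs from the junction to ground; the shunt arm Z3 also runs from the junction to ground. They appear in parallel: Z3 || Z2 = 25.35 - j7.208 Ω.
Step 4 — Series with input arm Z1: Z_in = Z1 + (Z3 || Z2) = 206.4 - j7.208 Ω = 206.5∠-2.0° Ω.
Step 5 — Power factor: PF = cos(φ) = Re(Z)/|Z| = 206.35/206.48 = 0.9994.
Step 6 — Type: Im(Z) = -7.208 ⇒ leading (phase φ = -2.0°).

PF = 0.9994 (leading, φ = -2.0°)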